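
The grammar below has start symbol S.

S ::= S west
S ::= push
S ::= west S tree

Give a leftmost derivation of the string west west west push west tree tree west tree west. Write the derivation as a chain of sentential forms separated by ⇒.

S ⇒ S west ⇒ west S tree west ⇒ west S west tree west ⇒ west west S tree west tree west ⇒ west west west S tree tree west tree west ⇒ west west west S west tree tree west tree west ⇒ west west west push west tree tree west tree west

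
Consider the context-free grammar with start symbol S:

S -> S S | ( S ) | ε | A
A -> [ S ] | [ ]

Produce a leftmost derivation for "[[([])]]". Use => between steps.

S=>A=>[S]=>[SS]=>[SSS]=>[ASS]=>[[S]SS]=>[[(S)]SS]=>[[(A)]SS]=>[[([S])]SS]=>[[([])]SS]=>[[([])]S]=>[[([])]]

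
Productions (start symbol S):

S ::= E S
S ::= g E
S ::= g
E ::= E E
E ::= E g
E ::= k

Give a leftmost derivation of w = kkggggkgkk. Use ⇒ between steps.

S ⇒ ES   [S ::= E S]
ES ⇒ kS   [E ::= k]
kS ⇒ kES   [S ::= E S]
kES ⇒ kEgS   [E ::= E g]
kEgS ⇒ kEggS   [E ::= E g]
kEggS ⇒ kEgggS   [E ::= E g]
kEgggS ⇒ kkgggS   [E ::= k]
kkgggS ⇒ kkggggE   [S ::= g E]
kkggggE ⇒ kkggggEE   [E ::= E E]
kkggggEE ⇒ kkggggEgE   [E ::= E g]
kkggggEgE ⇒ kkggggkgE   [E ::= k]
kkggggkgE ⇒ kkggggkgEE   [E ::= E E]
kkggggkgEE ⇒ kkggggkgkE   [E ::= k]
kkggggkgkE ⇒ kkggggkgkk   [E ::= k]

S⇒ES⇒kS⇒kES⇒kEgS⇒kEggS⇒kEgggS⇒kkgggS⇒kkggggE⇒kkggggEE⇒kkggggEgE⇒kkggggkgE⇒kkggggkgEE⇒kkggggkgkE⇒kkggggkgkk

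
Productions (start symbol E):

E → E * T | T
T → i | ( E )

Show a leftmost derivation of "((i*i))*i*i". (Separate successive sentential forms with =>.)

E => E*T => E*T*T => T*T*T => (E)*T*T => (T)*T*T => ((E))*T*T => ((E*T))*T*T => ((T*T))*T*T => ((i*T))*T*T => ((i*i))*T*T => ((i*i))*i*T => ((i*i))*i*i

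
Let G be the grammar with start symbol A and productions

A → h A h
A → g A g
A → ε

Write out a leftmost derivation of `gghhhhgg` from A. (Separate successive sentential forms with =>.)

A => gAg   [A → g A g]
gAg => ggAgg   [A → g A g]
ggAgg => gghAhgg   [A → h A h]
gghAhgg => gghhAhhgg   [A → h A h]
gghhAhhgg => gghhhhgg   [A → ε]

A => gAg => ggAgg => gghAhgg => gghhAhhgg => gghhhhgg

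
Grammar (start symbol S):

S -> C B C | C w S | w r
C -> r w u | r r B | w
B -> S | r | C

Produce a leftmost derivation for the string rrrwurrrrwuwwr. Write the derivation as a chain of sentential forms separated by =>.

S => CwS => rrBwS => rrSwS => rrCBCwS => rrrwuBCwS => rrrwuCCwS => rrrwurrBCwS => rrrwurrrCwS => rrrwurrrrwuwS => rrrwurrrrwuwwr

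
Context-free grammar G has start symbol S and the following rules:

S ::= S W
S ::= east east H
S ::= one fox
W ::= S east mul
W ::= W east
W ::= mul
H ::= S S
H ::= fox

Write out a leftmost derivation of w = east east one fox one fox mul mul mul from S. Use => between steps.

S => S W => S W W => S W W W => east east H W W W => east east S S W W W => east east one fox S W W W => east east one fox one fox W W W => east east one fox one fox mul W W => east east one fox one fox mul mul W => east east one fox one fox mul mul mul

S => S W   [S ::= S W]
S W => S W W   [S ::= S W]
S W W => S W W W   [S ::= S W]
S W W W => east east H W W W   [S ::= east east H]
east east H W W W => east east S S W W W   [H ::= S S]
east east S S W W W => east east one fox S W W W   [S ::= one fox]
east east one fox S W W W => east east one fox one fox W W W   [S ::= one fox]
east east one fox one fox W W W => east east one fox one fox mul W W   [W ::= mul]
east east one fox one fox mul W W => east east one fox one fox mul mul W   [W ::= mul]
east east one fox one fox mul mul W => east east one fox one fox mul mul mul   [W ::= mul]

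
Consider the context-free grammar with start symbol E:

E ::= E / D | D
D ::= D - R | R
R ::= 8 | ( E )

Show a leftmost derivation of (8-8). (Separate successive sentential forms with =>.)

E => D   [E ::= D]
D => R   [D ::= R]
R => (E)   [R ::= ( E )]
(E) => (D)   [E ::= D]
(D) => (D-R)   [D ::= D - R]
(D-R) => (R-R)   [D ::= R]
(R-R) => (8-R)   [R ::= 8]
(8-R) => (8-8)   [R ::= 8]

E => D => R => (E) => (D) => (D-R) => (R-R) => (8-R) => (8-8)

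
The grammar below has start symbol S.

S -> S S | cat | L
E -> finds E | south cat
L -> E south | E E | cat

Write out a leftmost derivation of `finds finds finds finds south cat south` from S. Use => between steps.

S => L   [S -> L]
L => E south   [L -> E south]
E south => finds E south   [E -> finds E]
finds E south => finds finds E south   [E -> finds E]
finds finds E south => finds finds finds E south   [E -> finds E]
finds finds finds E south => finds finds finds finds E south   [E -> finds E]
finds finds finds finds E south => finds finds finds finds south cat south   [E -> south cat]

S => L => E south => finds E south => finds finds E south => finds finds finds E south => finds finds finds finds E south => finds finds finds finds south cat south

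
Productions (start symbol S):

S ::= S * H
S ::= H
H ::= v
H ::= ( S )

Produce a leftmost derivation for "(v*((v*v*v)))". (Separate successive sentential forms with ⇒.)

S ⇒ H   [S ::= H]
H ⇒ (S)   [H ::= ( S )]
(S) ⇒ (S*H)   [S ::= S * H]
(S*H) ⇒ (H*H)   [S ::= H]
(H*H) ⇒ (v*H)   [H ::= v]
(v*H) ⇒ (v*(S))   [H ::= ( S )]
(v*(S)) ⇒ (v*(H))   [S ::= H]
(v*(H)) ⇒ (v*((S)))   [H ::= ( S )]
(v*((S))) ⇒ (v*((S*H)))   [S ::= S * H]
(v*((S*H))) ⇒ (v*((S*H*H)))   [S ::= S * H]
(v*((S*H*H))) ⇒ (v*((H*H*H)))   [S ::= H]
(v*((H*H*H))) ⇒ (v*((v*H*H)))   [H ::= v]
(v*((v*H*H))) ⇒ (v*((v*v*H)))   [H ::= v]
(v*((v*v*H))) ⇒ (v*((v*v*v)))   [H ::= v]

S ⇒ H ⇒ (S) ⇒ (S*H) ⇒ (H*H) ⇒ (v*H) ⇒ (v*(S)) ⇒ (v*(H)) ⇒ (v*((S))) ⇒ (v*((S*H))) ⇒ (v*((S*H*H))) ⇒ (v*((H*H*H))) ⇒ (v*((v*H*H))) ⇒ (v*((v*v*H))) ⇒ (v*((v*v*v)))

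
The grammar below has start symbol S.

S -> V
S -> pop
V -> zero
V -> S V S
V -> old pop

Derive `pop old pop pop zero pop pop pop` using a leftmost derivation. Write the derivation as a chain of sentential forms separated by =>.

S => V   [S -> V]
V => S V S   [V -> S V S]
S V S => pop V S   [S -> pop]
pop V S => pop S V S S   [V -> S V S]
pop S V S S => pop V V S S   [S -> V]
pop V V S S => pop old pop V S S   [V -> old pop]
pop old pop V S S => pop old pop S V S S S   [V -> S V S]
pop old pop S V S S S => pop old pop pop V S S S   [S -> pop]
pop old pop pop V S S S => pop old pop pop zero S S S   [V -> zero]
pop old pop pop zero S S S => pop old pop pop zero pop S S   [S -> pop]
pop old pop pop zero pop S S => pop old pop pop zero pop pop S   [S -> pop]
pop old pop pop zero pop pop S => pop old pop pop zero pop pop pop   [S -> pop]

S => V => S V S => pop V S => pop S V S S => pop V V S S => pop old pop V S S => pop old pop S V S S S => pop old pop pop V S S S => pop old pop pop zero S S S => pop old pop pop zero pop S S => pop old pop pop zero pop pop S => pop old pop pop zero pop pop pop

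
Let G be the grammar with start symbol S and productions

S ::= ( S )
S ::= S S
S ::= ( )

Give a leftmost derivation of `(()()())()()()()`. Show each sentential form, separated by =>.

S => SS => SSS => SSSS => SSSSS => (S)SSSS => (SS)SSSS => (SSS)SSSS => (()SS)SSSS => (()()S)SSSS => (()()())SSSS => (()()())()SSS => (()()())()()SS => (()()())()()()S => (()()())()()()()

S => SS   [S ::= S S]
SS => SSS   [S ::= S S]
SSS => SSSS   [S ::= S S]
SSSS => SSSSS   [S ::= S S]
SSSSS => (S)SSSS   [S ::= ( S )]
(S)SSSS => (SS)SSSS   [S ::= S S]
(SS)SSSS => (SSS)SSSS   [S ::= S S]
(SSS)SSSS => (()SS)SSSS   [S ::= ( )]
(()SS)SSSS => (()()S)SSSS   [S ::= ( )]
(()()S)SSSS => (()()())SSSS   [S ::= ( )]
(()()())SSSS => (()()())()SSS   [S ::= ( )]
(()()())()SSS => (()()())()()SS   [S ::= ( )]
(()()())()()SS => (()()())()()()S   [S ::= ( )]
(()()())()()()S => (()()())()()()()   [S ::= ( )]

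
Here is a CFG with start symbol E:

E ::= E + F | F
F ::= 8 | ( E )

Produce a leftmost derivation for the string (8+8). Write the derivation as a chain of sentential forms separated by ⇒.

E ⇒ F ⇒ (E) ⇒ (E+F) ⇒ (F+F) ⇒ (8+F) ⇒ (8+8)

E ⇒ F   [E ::= F]
F ⇒ (E)   [F ::= ( E )]
(E) ⇒ (E+F)   [E ::= E + F]
(E+F) ⇒ (F+F)   [E ::= F]
(F+F) ⇒ (8+F)   [F ::= 8]
(8+F) ⇒ (8+8)   [F ::= 8]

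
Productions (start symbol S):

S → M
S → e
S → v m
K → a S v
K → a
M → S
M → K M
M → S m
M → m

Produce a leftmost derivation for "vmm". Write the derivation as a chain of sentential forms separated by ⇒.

S ⇒ M ⇒ Sm ⇒ vmm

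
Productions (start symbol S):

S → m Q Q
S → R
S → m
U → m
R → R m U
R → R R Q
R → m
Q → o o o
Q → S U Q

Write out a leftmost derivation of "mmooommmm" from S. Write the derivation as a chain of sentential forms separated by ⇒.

S ⇒ R ⇒ RmU ⇒ RmUmU ⇒ RRQmUmU ⇒ mRQmUmU ⇒ mmQmUmU ⇒ mmooomUmU ⇒ mmooommmU ⇒ mmooommmm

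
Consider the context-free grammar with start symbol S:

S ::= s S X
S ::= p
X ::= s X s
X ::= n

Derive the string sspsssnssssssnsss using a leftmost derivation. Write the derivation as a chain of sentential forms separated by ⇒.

S ⇒ sSX ⇒ ssSXX ⇒ sspXX ⇒ sspsXsX ⇒ sspssXssX ⇒ sspsssXsssX ⇒ sspsssnsssX ⇒ sspsssnssssXs ⇒ sspsssnsssssXss ⇒ sspsssnssssssXsss ⇒ sspsssnssssssnsss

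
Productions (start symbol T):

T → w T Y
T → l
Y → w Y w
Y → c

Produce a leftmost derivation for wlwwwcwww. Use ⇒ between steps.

T ⇒ wTY ⇒ wlY ⇒ wlwYw ⇒ wlwwYww ⇒ wlwwwYwww ⇒ wlwwwcwww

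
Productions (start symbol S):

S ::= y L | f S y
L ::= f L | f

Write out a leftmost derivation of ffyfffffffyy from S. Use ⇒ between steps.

S ⇒ fSy   [S ::= f S y]
fSy ⇒ ffSyy   [S ::= f S y]
ffSyy ⇒ ffyLyy   [S ::= y L]
ffyLyy ⇒ ffyfLyy   [L ::= f L]
ffyfLyy ⇒ ffyffLyy   [L ::= f L]
ffyffLyy ⇒ ffyfffLyy   [L ::= f L]
ffyfffLyy ⇒ ffyffffLyy   [L ::= f L]
ffyffffLyy ⇒ ffyfffffLyy   [L ::= f L]
ffyfffffLyy ⇒ ffyffffffLyy   [L ::= f L]
ffyffffffLyy ⇒ ffyfffffffyy   [L ::= f]

S ⇒ fSy ⇒ ffSyy ⇒ ffyLyy ⇒ ffyfLyy ⇒ ffyffLyy ⇒ ffyfffLyy ⇒ ffyffffLyy ⇒ ffyfffffLyy ⇒ ffyffffffLyy ⇒ ffyfffffffyy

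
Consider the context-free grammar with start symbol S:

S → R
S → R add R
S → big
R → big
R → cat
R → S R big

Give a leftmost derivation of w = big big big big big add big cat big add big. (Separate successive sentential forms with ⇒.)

S ⇒ R add R   [S → R add R]
R add R ⇒ S R big add R   [R → S R big]
S R big add R ⇒ R add R R big add R   [S → R add R]
R add R R big add R ⇒ S R big add R R big add R   [R → S R big]
S R big add R R big add R ⇒ R R big add R R big add R   [S → R]
R R big add R R big add R ⇒ S R big R big add R R big add R   [R → S R big]
S R big R big add R R big add R ⇒ big R big R big add R R big add R   [S → big]
big R big R big add R R big add R ⇒ big big big R big add R R big add R   [R → big]
big big big R big add R R big add R ⇒ big big big big big add R R big add R   [R → big]
big big big big big add R R big add R ⇒ big big big big big add big R big add R   [R → big]
big big big big big add big R big add R ⇒ big big big big big add big cat big add R   [R → cat]
big big big big big add big cat big add R ⇒ big big big big big add big cat big add big   [R → big]

S ⇒ R add R ⇒ S R big add R ⇒ R add R R big add R ⇒ S R big add R R big add R ⇒ R R big add R R big add R ⇒ S R big R big add R R big add R ⇒ big R big R big add R R big add R ⇒ big big big R big add R R big add R ⇒ big big big big big add R R big add R ⇒ big big big big big add big R big add R ⇒ big big big big big add big cat big add R ⇒ big big big big big add big cat big add big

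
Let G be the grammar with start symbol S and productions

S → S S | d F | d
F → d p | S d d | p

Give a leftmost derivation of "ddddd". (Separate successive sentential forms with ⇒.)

S ⇒ SS   [S → S S]
SS ⇒ SSS   [S → S S]
SSS ⇒ SSSS   [S → S S]
SSSS ⇒ SSSSS   [S → S S]
SSSSS ⇒ dSSSS   [S → d]
dSSSS ⇒ ddSSS   [S → d]
ddSSS ⇒ dddSS   [S → d]
dddSS ⇒ ddddS   [S → d]
ddddS ⇒ ddddd   [S → d]

S ⇒ SS ⇒ SSS ⇒ SSSS ⇒ SSSSS ⇒ dSSSS ⇒ ddSSS ⇒ dddSS ⇒ ddddS ⇒ ddddd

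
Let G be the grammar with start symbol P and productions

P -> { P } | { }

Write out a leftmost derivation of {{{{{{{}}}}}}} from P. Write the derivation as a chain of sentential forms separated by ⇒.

P ⇒ {P}   [P -> { P }]
{P} ⇒ {{P}}   [P -> { P }]
{{P}} ⇒ {{{P}}}   [P -> { P }]
{{{P}}} ⇒ {{{{P}}}}   [P -> { P }]
{{{{P}}}} ⇒ {{{{{P}}}}}   [P -> { P }]
{{{{{P}}}}} ⇒ {{{{{{P}}}}}}   [P -> { P }]
{{{{{{P}}}}}} ⇒ {{{{{{{}}}}}}}   [P -> { }]

P ⇒ {P} ⇒ {{P}} ⇒ {{{P}}} ⇒ {{{{P}}}} ⇒ {{{{{P}}}}} ⇒ {{{{{{P}}}}}} ⇒ {{{{{{{}}}}}}}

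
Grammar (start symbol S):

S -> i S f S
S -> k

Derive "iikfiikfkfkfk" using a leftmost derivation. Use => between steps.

S=>iSfS=>iiSfSfS=>iikfSfS=>iikfiSfSfS=>iikfiiSfSfSfS=>iikfiikfSfSfS=>iikfiikfkfSfS=>iikfiikfkfkfS=>iikfiikfkfkfk

S => iSfS   [S -> i S f S]
iSfS => iiSfSfS   [S -> i S f S]
iiSfSfS => iikfSfS   [S -> k]
iikfSfS => iikfiSfSfS   [S -> i S f S]
iikfiSfSfS => iikfiiSfSfSfS   [S -> i S f S]
iikfiiSfSfSfS => iikfiikfSfSfS   [S -> k]
iikfiikfSfSfS => iikfiikfkfSfS   [S -> k]
iikfiikfkfSfS => iikfiikfkfkfS   [S -> k]
iikfiikfkfkfS => iikfiikfkfkfk   [S -> k]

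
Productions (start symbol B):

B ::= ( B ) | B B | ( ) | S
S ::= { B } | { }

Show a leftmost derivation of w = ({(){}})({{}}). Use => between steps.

B => BB => (B)B => (S)B => ({B})B => ({BB})B => ({()B})B => ({()S})B => ({(){}})B => ({(){}})(B) => ({(){}})(S) => ({(){}})({B}) => ({(){}})({S}) => ({(){}})({{}})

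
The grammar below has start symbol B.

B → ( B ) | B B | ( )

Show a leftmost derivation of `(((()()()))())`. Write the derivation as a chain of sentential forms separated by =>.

B=>(B)=>(BB)=>((B)B)=>(((B))B)=>(((BB))B)=>(((BBB))B)=>(((()BB))B)=>(((()()B))B)=>(((()()()))B)=>(((()()()))())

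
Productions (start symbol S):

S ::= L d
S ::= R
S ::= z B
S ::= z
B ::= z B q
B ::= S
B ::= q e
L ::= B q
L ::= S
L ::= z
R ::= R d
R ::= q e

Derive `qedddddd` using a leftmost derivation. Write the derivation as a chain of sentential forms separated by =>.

S => R   [S ::= R]
R => Rd   [R ::= R d]
Rd => Rdd   [R ::= R d]
Rdd => Rddd   [R ::= R d]
Rddd => Rdddd   [R ::= R d]
Rdddd => Rddddd   [R ::= R d]
Rddddd => Rdddddd   [R ::= R d]
Rdddddd => qedddddd   [R ::= q e]

S=>R=>Rd=>Rdd=>Rddd=>Rdddd=>Rddddd=>Rdddddd=>qedddddd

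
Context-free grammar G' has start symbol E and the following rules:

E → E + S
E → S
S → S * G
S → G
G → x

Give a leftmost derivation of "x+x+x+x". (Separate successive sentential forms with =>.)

E=>E+S=>E+S+S=>E+S+S+S=>S+S+S+S=>G+S+S+S=>x+S+S+S=>x+G+S+S=>x+x+S+S=>x+x+G+S=>x+x+x+S=>x+x+x+G=>x+x+x+x

E => E+S   [E → E + S]
E+S => E+S+S   [E → E + S]
E+S+S => E+S+S+S   [E → E + S]
E+S+S+S => S+S+S+S   [E → S]
S+S+S+S => G+S+S+S   [S → G]
G+S+S+S => x+S+S+S   [G → x]
x+S+S+S => x+G+S+S   [S → G]
x+G+S+S => x+x+S+S   [G → x]
x+x+S+S => x+x+G+S   [S → G]
x+x+G+S => x+x+x+S   [G → x]
x+x+x+S => x+x+x+G   [S → G]
x+x+x+G => x+x+x+x   [G → x]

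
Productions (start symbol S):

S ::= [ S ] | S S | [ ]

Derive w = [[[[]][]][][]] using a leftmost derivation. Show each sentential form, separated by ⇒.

S ⇒ [S]   [S ::= [ S ]]
[S] ⇒ [SS]   [S ::= S S]
[SS] ⇒ [SSS]   [S ::= S S]
[SSS] ⇒ [[S]SS]   [S ::= [ S ]]
[[S]SS] ⇒ [[SS]SS]   [S ::= S S]
[[SS]SS] ⇒ [[[S]S]SS]   [S ::= [ S ]]
[[[S]S]SS] ⇒ [[[[]]S]SS]   [S ::= [ ]]
[[[[]]S]SS] ⇒ [[[[]][]]SS]   [S ::= [ ]]
[[[[]][]]SS] ⇒ [[[[]][]][]S]   [S ::= [ ]]
[[[[]][]][]S] ⇒ [[[[]][]][][]]   [S ::= [ ]]

S ⇒ [S] ⇒ [SS] ⇒ [SSS] ⇒ [[S]SS] ⇒ [[SS]SS] ⇒ [[[S]S]SS] ⇒ [[[[]]S]SS] ⇒ [[[[]][]]SS] ⇒ [[[[]][]][]S] ⇒ [[[[]][]][][]]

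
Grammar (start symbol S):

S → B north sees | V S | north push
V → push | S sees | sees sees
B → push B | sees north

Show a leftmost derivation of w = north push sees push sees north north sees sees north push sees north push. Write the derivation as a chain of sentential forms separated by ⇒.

S ⇒ V S ⇒ S sees S ⇒ V S sees S ⇒ S sees S sees S ⇒ north push sees S sees S ⇒ north push sees V S sees S ⇒ north push sees S sees S sees S ⇒ north push sees B north sees sees S sees S ⇒ north push sees push B north sees sees S sees S ⇒ north push sees push sees north north sees sees S sees S ⇒ north push sees push sees north north sees sees north push sees S ⇒ north push sees push sees north north sees sees north push sees north push

S ⇒ V S   [S → V S]
V S ⇒ S sees S   [V → S sees]
S sees S ⇒ V S sees S   [S → V S]
V S sees S ⇒ S sees S sees S   [V → S sees]
S sees S sees S ⇒ north push sees S sees S   [S → north push]
north push sees S sees S ⇒ north push sees V S sees S   [S → V S]
north push sees V S sees S ⇒ north push sees S sees S sees S   [V → S sees]
north push sees S sees S sees S ⇒ north push sees B north sees sees S sees S   [S → B north sees]
north push sees B north sees sees S sees S ⇒ north push sees push B north sees sees S sees S   [B → push B]
north push sees push B north sees sees S sees S ⇒ north push sees push sees north north sees sees S sees S   [B → sees north]
north push sees push sees north north sees sees S sees S ⇒ north push sees push sees north north sees sees north push sees S   [S → north push]
north push sees push sees north north sees sees north push sees S ⇒ north push sees push sees north north sees sees north push sees north push   [S → north push]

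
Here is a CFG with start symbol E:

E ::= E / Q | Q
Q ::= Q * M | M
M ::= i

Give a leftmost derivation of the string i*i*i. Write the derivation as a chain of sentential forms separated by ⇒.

E⇒Q⇒Q*M⇒Q*M*M⇒M*M*M⇒i*M*M⇒i*i*M⇒i*i*i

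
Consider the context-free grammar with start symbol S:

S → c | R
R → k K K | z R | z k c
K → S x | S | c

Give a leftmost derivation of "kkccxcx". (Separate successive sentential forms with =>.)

S=>R=>kKK=>kSxK=>kRxK=>kkKKxK=>kkcKxK=>kkccxK=>kkccxSx=>kkccxcx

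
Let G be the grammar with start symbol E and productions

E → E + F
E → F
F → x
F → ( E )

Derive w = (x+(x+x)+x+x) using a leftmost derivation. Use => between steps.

E => F => (E) => (E+F) => (E+F+F) => (E+F+F+F) => (F+F+F+F) => (x+F+F+F) => (x+(E)+F+F) => (x+(E+F)+F+F) => (x+(F+F)+F+F) => (x+(x+F)+F+F) => (x+(x+x)+F+F) => (x+(x+x)+x+F) => (x+(x+x)+x+x)

E => F   [E → F]
F => (E)   [F → ( E )]
(E) => (E+F)   [E → E + F]
(E+F) => (E+F+F)   [E → E + F]
(E+F+F) => (E+F+F+F)   [E → E + F]
(E+F+F+F) => (F+F+F+F)   [E → F]
(F+F+F+F) => (x+F+F+F)   [F → x]
(x+F+F+F) => (x+(E)+F+F)   [F → ( E )]
(x+(E)+F+F) => (x+(E+F)+F+F)   [E → E + F]
(x+(E+F)+F+F) => (x+(F+F)+F+F)   [E → F]
(x+(F+F)+F+F) => (x+(x+F)+F+F)   [F → x]
(x+(x+F)+F+F) => (x+(x+x)+F+F)   [F → x]
(x+(x+x)+F+F) => (x+(x+x)+x+F)   [F → x]
(x+(x+x)+x+F) => (x+(x+x)+x+x)   [F → x]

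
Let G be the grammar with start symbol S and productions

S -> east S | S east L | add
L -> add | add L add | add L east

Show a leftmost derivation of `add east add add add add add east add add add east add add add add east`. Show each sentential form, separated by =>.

S => S east L   [S -> S east L]
S east L => S east L east L   [S -> S east L]
S east L east L => S east L east L east L   [S -> S east L]
S east L east L east L => add east L east L east L   [S -> add]
add east L east L east L => add east add L add east L east L   [L -> add L add]
add east add L add east L east L => add east add add L add add east L east L   [L -> add L add]
add east add add L add add east L east L => add east add add add add add east L east L   [L -> add]
add east add add add add add east L east L => add east add add add add add east add L add east L   [L -> add L add]
add east add add add add add east add L add east L => add east add add add add add east add add add east L   [L -> add]
add east add add add add add east add add add east L => add east add add add add add east add add add east add L east   [L -> add L east]
add east add add add add add east add add add east add L east => add east add add add add add east add add add east add add L add east   [L -> add L add]
add east add add add add add east add add add east add add L add east => add east add add add add add east add add add east add add add add east   [L -> add]

S => S east L => S east L east L => S east L east L east L => add east L east L east L => add east add L add east L east L => add east add add L add add east L east L => add east add add add add add east L east L => add east add add add add add east add L add east L => add east add add add add add east add add add east L => add east add add add add add east add add add east add L east => add east add add add add add east add add add east add add L add east => add east add add add add add east add add add east add add add add east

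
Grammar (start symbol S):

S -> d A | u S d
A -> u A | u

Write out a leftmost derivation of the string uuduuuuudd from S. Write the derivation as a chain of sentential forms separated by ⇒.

S⇒uSd⇒uuSdd⇒uudAdd⇒uuduAdd⇒uuduuAdd⇒uuduuuAdd⇒uuduuuuAdd⇒uuduuuuudd

S ⇒ uSd   [S -> u S d]
uSd ⇒ uuSdd   [S -> u S d]
uuSdd ⇒ uudAdd   [S -> d A]
uudAdd ⇒ uuduAdd   [A -> u A]
uuduAdd ⇒ uuduuAdd   [A -> u A]
uuduuAdd ⇒ uuduuuAdd   [A -> u A]
uuduuuAdd ⇒ uuduuuuAdd   [A -> u A]
uuduuuuAdd ⇒ uuduuuuudd   [A -> u]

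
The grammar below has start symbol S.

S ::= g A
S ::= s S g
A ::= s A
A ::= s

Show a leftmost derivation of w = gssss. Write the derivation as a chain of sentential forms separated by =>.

S => gA => gsA => gssA => gsssA => gssss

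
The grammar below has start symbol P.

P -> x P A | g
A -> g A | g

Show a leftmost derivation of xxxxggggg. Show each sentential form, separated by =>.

P=>xPA=>xxPAA=>xxxPAAA=>xxxxPAAAA=>xxxxgAAAA=>xxxxggAAA=>xxxxgggAA=>xxxxggggA=>xxxxggggg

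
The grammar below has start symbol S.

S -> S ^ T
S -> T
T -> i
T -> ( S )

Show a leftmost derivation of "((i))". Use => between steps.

S => T   [S -> T]
T => (S)   [T -> ( S )]
(S) => (T)   [S -> T]
(T) => ((S))   [T -> ( S )]
((S)) => ((T))   [S -> T]
((T)) => ((i))   [T -> i]

S=>T=>(S)=>(T)=>((S))=>((T))=>((i))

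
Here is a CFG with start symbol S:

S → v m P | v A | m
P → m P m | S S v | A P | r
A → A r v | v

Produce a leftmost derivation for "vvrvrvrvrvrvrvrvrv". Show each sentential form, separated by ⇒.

S ⇒ vA ⇒ vArv ⇒ vArvrv ⇒ vArvrvrv ⇒ vArvrvrvrv ⇒ vArvrvrvrvrv ⇒ vArvrvrvrvrvrv ⇒ vArvrvrvrvrvrvrv ⇒ vArvrvrvrvrvrvrvrv ⇒ vvrvrvrvrvrvrvrvrv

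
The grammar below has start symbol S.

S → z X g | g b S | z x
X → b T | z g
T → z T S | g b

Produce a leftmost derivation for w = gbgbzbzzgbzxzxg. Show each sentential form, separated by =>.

S => gbS   [S → g b S]
gbS => gbgbS   [S → g b S]
gbgbS => gbgbzXg   [S → z X g]
gbgbzXg => gbgbzbTg   [X → b T]
gbgbzbTg => gbgbzbzTSg   [T → z T S]
gbgbzbzTSg => gbgbzbzzTSSg   [T → z T S]
gbgbzbzzTSSg => gbgbzbzzgbSSg   [T → g b]
gbgbzbzzgbSSg => gbgbzbzzgbzxSg   [S → z x]
gbgbzbzzgbzxSg => gbgbzbzzgbzxzxg   [S → z x]

S => gbS => gbgbS => gbgbzXg => gbgbzbTg => gbgbzbzTSg => gbgbzbzzTSSg => gbgbzbzzgbSSg => gbgbzbzzgbzxSg => gbgbzbzzgbzxzxg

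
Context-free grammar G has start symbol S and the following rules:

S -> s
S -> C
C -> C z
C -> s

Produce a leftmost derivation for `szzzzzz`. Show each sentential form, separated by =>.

S => C => Cz => Czz => Czzz => Czzzz => Czzzzz => Czzzzzz => szzzzzz

S => C   [S -> C]
C => Cz   [C -> C z]
Cz => Czz   [C -> C z]
Czz => Czzz   [C -> C z]
Czzz => Czzzz   [C -> C z]
Czzzz => Czzzzz   [C -> C z]
Czzzzz => Czzzzzz   [C -> C z]
Czzzzzz => szzzzzz   [C -> s]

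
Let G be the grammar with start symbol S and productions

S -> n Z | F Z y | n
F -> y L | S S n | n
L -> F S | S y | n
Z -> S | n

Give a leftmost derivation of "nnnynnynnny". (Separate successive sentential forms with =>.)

S => nZ   [S -> n Z]
nZ => nS   [Z -> S]
nS => nFZy   [S -> F Z y]
nFZy => nSSnZy   [F -> S S n]
nSSnZy => nnZSnZy   [S -> n Z]
nnZSnZy => nnSSnZy   [Z -> S]
nnSSnZy => nnnZSnZy   [S -> n Z]
nnnZSnZy => nnnSSnZy   [Z -> S]
nnnSSnZy => nnnFZySnZy   [S -> F Z y]
nnnFZySnZy => nnnyLZySnZy   [F -> y L]
nnnyLZySnZy => nnnynZySnZy   [L -> n]
nnnynZySnZy => nnnynnySnZy   [Z -> n]
nnnynnySnZy => nnnynnynnZy   [S -> n]
nnnynnynnZy => nnnynnynnny   [Z -> n]

S => nZ => nS => nFZy => nSSnZy => nnZSnZy => nnSSnZy => nnnZSnZy => nnnSSnZy => nnnFZySnZy => nnnyLZySnZy => nnnynZySnZy => nnnynnySnZy => nnnynnynnZy => nnnynnynnny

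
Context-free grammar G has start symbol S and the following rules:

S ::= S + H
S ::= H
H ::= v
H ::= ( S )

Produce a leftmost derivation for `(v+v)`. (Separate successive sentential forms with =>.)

S=>H=>(S)=>(S+H)=>(H+H)=>(v+H)=>(v+v)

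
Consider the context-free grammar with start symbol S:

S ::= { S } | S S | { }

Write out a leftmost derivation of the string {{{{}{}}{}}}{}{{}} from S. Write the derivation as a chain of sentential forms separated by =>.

S => SS   [S ::= S S]
SS => SSS   [S ::= S S]
SSS => {S}SS   [S ::= { S }]
{S}SS => {{S}}SS   [S ::= { S }]
{{S}}SS => {{SS}}SS   [S ::= S S]
{{SS}}SS => {{{S}S}}SS   [S ::= { S }]
{{{S}S}}SS => {{{SS}S}}SS   [S ::= S S]
{{{SS}S}}SS => {{{{}S}S}}SS   [S ::= { }]
{{{{}S}S}}SS => {{{{}{}}S}}SS   [S ::= { }]
{{{{}{}}S}}SS => {{{{}{}}{}}}SS   [S ::= { }]
{{{{}{}}{}}}SS => {{{{}{}}{}}}{}S   [S ::= { }]
{{{{}{}}{}}}{}S => {{{{}{}}{}}}{}{S}   [S ::= { S }]
{{{{}{}}{}}}{}{S} => {{{{}{}}{}}}{}{{}}   [S ::= { }]

S => SS => SSS => {S}SS => {{S}}SS => {{SS}}SS => {{{S}S}}SS => {{{SS}S}}SS => {{{{}S}S}}SS => {{{{}{}}S}}SS => {{{{}{}}{}}}SS => {{{{}{}}{}}}{}S => {{{{}{}}{}}}{}{S} => {{{{}{}}{}}}{}{{}}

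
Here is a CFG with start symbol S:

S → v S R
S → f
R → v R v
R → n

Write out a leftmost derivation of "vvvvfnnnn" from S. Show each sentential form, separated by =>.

S => vSR => vvSRR => vvvSRRR => vvvvSRRRR => vvvvfRRRR => vvvvfnRRR => vvvvfnnRR => vvvvfnnnR => vvvvfnnnn

S => vSR   [S → v S R]
vSR => vvSRR   [S → v S R]
vvSRR => vvvSRRR   [S → v S R]
vvvSRRR => vvvvSRRRR   [S → v S R]
vvvvSRRRR => vvvvfRRRR   [S → f]
vvvvfRRRR => vvvvfnRRR   [R → n]
vvvvfnRRR => vvvvfnnRR   [R → n]
vvvvfnnRR => vvvvfnnnR   [R → n]
vvvvfnnnR => vvvvfnnnn   [R → n]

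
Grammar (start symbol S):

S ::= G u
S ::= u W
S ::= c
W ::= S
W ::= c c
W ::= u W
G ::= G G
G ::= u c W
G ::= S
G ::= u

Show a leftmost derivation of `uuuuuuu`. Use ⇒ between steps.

S ⇒ uW   [S ::= u W]
uW ⇒ uS   [W ::= S]
uS ⇒ uGu   [S ::= G u]
uGu ⇒ uGGu   [G ::= G G]
uGGu ⇒ uGGGu   [G ::= G G]
uGGGu ⇒ uGGGGu   [G ::= G G]
uGGGGu ⇒ uGGGGGu   [G ::= G G]
uGGGGGu ⇒ uuGGGGu   [G ::= u]
uuGGGGu ⇒ uuuGGGu   [G ::= u]
uuuGGGu ⇒ uuuuGGu   [G ::= u]
uuuuGGu ⇒ uuuuuGu   [G ::= u]
uuuuuGu ⇒ uuuuuuu   [G ::= u]

S⇒uW⇒uS⇒uGu⇒uGGu⇒uGGGu⇒uGGGGu⇒uGGGGGu⇒uuGGGGu⇒uuuGGGu⇒uuuuGGu⇒uuuuuGu⇒uuuuuuu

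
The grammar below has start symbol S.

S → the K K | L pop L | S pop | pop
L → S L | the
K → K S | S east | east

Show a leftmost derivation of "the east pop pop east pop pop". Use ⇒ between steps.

S ⇒ S pop   [S → S pop]
S pop ⇒ S pop pop   [S → S pop]
S pop pop ⇒ the K K pop pop   [S → the K K]
the K K pop pop ⇒ the K S K pop pop   [K → K S]
the K S K pop pop ⇒ the K S S K pop pop   [K → K S]
the K S S K pop pop ⇒ the east S S K pop pop   [K → east]
the east S S K pop pop ⇒ the east pop S K pop pop   [S → pop]
the east pop S K pop pop ⇒ the east pop pop K pop pop   [S → pop]
the east pop pop K pop pop ⇒ the east pop pop east pop pop   [K → east]

S ⇒ S pop ⇒ S pop pop ⇒ the K K pop pop ⇒ the K S K pop pop ⇒ the K S S K pop pop ⇒ the east S S K pop pop ⇒ the east pop S K pop pop ⇒ the east pop pop K pop pop ⇒ the east pop pop east pop pop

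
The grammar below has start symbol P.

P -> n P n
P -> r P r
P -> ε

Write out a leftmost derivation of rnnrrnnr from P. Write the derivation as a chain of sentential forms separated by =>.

P => rPr => rnPnr => rnnPnnr => rnnrPrnnr => rnnrrnnr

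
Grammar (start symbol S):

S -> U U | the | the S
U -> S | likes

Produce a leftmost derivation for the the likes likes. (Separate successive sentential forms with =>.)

S => the S   [S -> the S]
the S => the the S   [S -> the S]
the the S => the the U U   [S -> U U]
the the U U => the the likes U   [U -> likes]
the the likes U => the the likes likes   [U -> likes]

S => the S => the the S => the the U U => the the likes U => the the likes likes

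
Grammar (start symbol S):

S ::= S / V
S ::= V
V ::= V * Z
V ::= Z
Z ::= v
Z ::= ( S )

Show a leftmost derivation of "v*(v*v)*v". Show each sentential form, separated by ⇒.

S⇒V⇒V*Z⇒V*Z*Z⇒Z*Z*Z⇒v*Z*Z⇒v*(S)*Z⇒v*(V)*Z⇒v*(V*Z)*Z⇒v*(Z*Z)*Z⇒v*(v*Z)*Z⇒v*(v*v)*Z⇒v*(v*v)*v

S ⇒ V   [S ::= V]
V ⇒ V*Z   [V ::= V * Z]
V*Z ⇒ V*Z*Z   [V ::= V * Z]
V*Z*Z ⇒ Z*Z*Z   [V ::= Z]
Z*Z*Z ⇒ v*Z*Z   [Z ::= v]
v*Z*Z ⇒ v*(S)*Z   [Z ::= ( S )]
v*(S)*Z ⇒ v*(V)*Z   [S ::= V]
v*(V)*Z ⇒ v*(V*Z)*Z   [V ::= V * Z]
v*(V*Z)*Z ⇒ v*(Z*Z)*Z   [V ::= Z]
v*(Z*Z)*Z ⇒ v*(v*Z)*Z   [Z ::= v]
v*(v*Z)*Z ⇒ v*(v*v)*Z   [Z ::= v]
v*(v*v)*Z ⇒ v*(v*v)*v   [Z ::= v]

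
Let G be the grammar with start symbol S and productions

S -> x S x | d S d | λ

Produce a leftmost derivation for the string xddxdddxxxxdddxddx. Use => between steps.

S => xSx => xdSdx => xddSddx => xddxSxddx => xddxdSdxddx => xddxddSddxddx => xddxdddSdddxddx => xddxdddxSxdddxddx => xddxdddxxSxxdddxddx => xddxdddxxxxdddxddx

S => xSx   [S -> x S x]
xSx => xdSdx   [S -> d S d]
xdSdx => xddSddx   [S -> d S d]
xddSddx => xddxSxddx   [S -> x S x]
xddxSxddx => xddxdSdxddx   [S -> d S d]
xddxdSdxddx => xddxddSddxddx   [S -> d S d]
xddxddSddxddx => xddxdddSdddxddx   [S -> d S d]
xddxdddSdddxddx => xddxdddxSxdddxddx   [S -> x S x]
xddxdddxSxdddxddx => xddxdddxxSxxdddxddx   [S -> x S x]
xddxdddxxSxxdddxddx => xddxdddxxxxdddxddx   [S -> λ]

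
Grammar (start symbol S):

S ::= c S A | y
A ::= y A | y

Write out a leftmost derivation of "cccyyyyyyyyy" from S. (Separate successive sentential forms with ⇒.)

S ⇒ cSA   [S ::= c S A]
cSA ⇒ ccSAA   [S ::= c S A]
ccSAA ⇒ cccSAAA   [S ::= c S A]
cccSAAA ⇒ cccyAAA   [S ::= y]
cccyAAA ⇒ cccyyAAA   [A ::= y A]
cccyyAAA ⇒ cccyyyAA   [A ::= y]
cccyyyAA ⇒ cccyyyyAA   [A ::= y A]
cccyyyyAA ⇒ cccyyyyyAA   [A ::= y A]
cccyyyyyAA ⇒ cccyyyyyyA   [A ::= y]
cccyyyyyyA ⇒ cccyyyyyyyA   [A ::= y A]
cccyyyyyyyA ⇒ cccyyyyyyyyA   [A ::= y A]
cccyyyyyyyyA ⇒ cccyyyyyyyyy   [A ::= y]

S ⇒ cSA ⇒ ccSAA ⇒ cccSAAA ⇒ cccyAAA ⇒ cccyyAAA ⇒ cccyyyAA ⇒ cccyyyyAA ⇒ cccyyyyyAA ⇒ cccyyyyyyA ⇒ cccyyyyyyyA ⇒ cccyyyyyyyyA ⇒ cccyyyyyyyyy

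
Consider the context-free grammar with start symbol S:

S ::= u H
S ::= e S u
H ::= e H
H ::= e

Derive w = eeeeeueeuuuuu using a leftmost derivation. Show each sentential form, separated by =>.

S => eSu => eeSuu => eeeSuuu => eeeeSuuuu => eeeeeSuuuuu => eeeeeuHuuuuu => eeeeeueHuuuuu => eeeeeueeuuuuu

S => eSu   [S ::= e S u]
eSu => eeSuu   [S ::= e S u]
eeSuu => eeeSuuu   [S ::= e S u]
eeeSuuu => eeeeSuuuu   [S ::= e S u]
eeeeSuuuu => eeeeeSuuuuu   [S ::= e S u]
eeeeeSuuuuu => eeeeeuHuuuuu   [S ::= u H]
eeeeeuHuuuuu => eeeeeueHuuuuu   [H ::= e H]
eeeeeueHuuuuu => eeeeeueeuuuuu   [H ::= e]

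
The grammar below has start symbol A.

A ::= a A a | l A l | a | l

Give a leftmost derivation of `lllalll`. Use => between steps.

A => lAl   [A ::= l A l]
lAl => llAll   [A ::= l A l]
llAll => lllAlll   [A ::= l A l]
lllAlll => lllalll   [A ::= a]

A => lAl => llAll => lllAlll => lllalll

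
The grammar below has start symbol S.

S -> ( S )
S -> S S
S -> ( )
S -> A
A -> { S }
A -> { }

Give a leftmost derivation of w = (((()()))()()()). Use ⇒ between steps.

S ⇒ (S)   [S -> ( S )]
(S) ⇒ (SS)   [S -> S S]
(SS) ⇒ (SSS)   [S -> S S]
(SSS) ⇒ (SSSS)   [S -> S S]
(SSSS) ⇒ ((S)SSS)   [S -> ( S )]
((S)SSS) ⇒ (((S))SSS)   [S -> ( S )]
(((S))SSS) ⇒ (((SS))SSS)   [S -> S S]
(((SS))SSS) ⇒ (((()S))SSS)   [S -> ( )]
(((()S))SSS) ⇒ (((()()))SSS)   [S -> ( )]
(((()()))SSS) ⇒ (((()()))()SS)   [S -> ( )]
(((()()))()SS) ⇒ (((()()))()()S)   [S -> ( )]
(((()()))()()S) ⇒ (((()()))()()())   [S -> ( )]

S ⇒ (S) ⇒ (SS) ⇒ (SSS) ⇒ (SSSS) ⇒ ((S)SSS) ⇒ (((S))SSS) ⇒ (((SS))SSS) ⇒ (((()S))SSS) ⇒ (((()()))SSS) ⇒ (((()()))()SS) ⇒ (((()()))()()S) ⇒ (((()()))()()())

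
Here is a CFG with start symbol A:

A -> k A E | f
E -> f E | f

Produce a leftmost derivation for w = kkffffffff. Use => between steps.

A=>kAE=>kkAEE=>kkfEE=>kkffE=>kkfffE=>kkffffE=>kkfffffE=>kkffffffE=>kkfffffffE=>kkffffffff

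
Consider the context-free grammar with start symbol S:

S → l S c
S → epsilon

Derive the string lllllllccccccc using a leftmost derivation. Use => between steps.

S => lSc => llScc => lllSccc => llllScccc => lllllSccccc => llllllScccccc => lllllllSccccccc => lllllllccccccc

S => lSc   [S → l S c]
lSc => llScc   [S → l S c]
llScc => lllSccc   [S → l S c]
lllSccc => llllScccc   [S → l S c]
llllScccc => lllllSccccc   [S → l S c]
lllllSccccc => llllllScccccc   [S → l S c]
llllllScccccc => lllllllSccccccc   [S → l S c]
lllllllSccccccc => lllllllccccccc   [S → epsilon]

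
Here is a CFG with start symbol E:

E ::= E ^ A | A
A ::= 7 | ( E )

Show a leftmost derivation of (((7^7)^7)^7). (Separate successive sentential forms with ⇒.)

E ⇒ A   [E ::= A]
A ⇒ (E)   [A ::= ( E )]
(E) ⇒ (E^A)   [E ::= E ^ A]
(E^A) ⇒ (A^A)   [E ::= A]
(A^A) ⇒ ((E)^A)   [A ::= ( E )]
((E)^A) ⇒ ((E^A)^A)   [E ::= E ^ A]
((E^A)^A) ⇒ ((A^A)^A)   [E ::= A]
((A^A)^A) ⇒ (((E)^A)^A)   [A ::= ( E )]
(((E)^A)^A) ⇒ (((E^A)^A)^A)   [E ::= E ^ A]
(((E^A)^A)^A) ⇒ (((A^A)^A)^A)   [E ::= A]
(((A^A)^A)^A) ⇒ (((7^A)^A)^A)   [A ::= 7]
(((7^A)^A)^A) ⇒ (((7^7)^A)^A)   [A ::= 7]
(((7^7)^A)^A) ⇒ (((7^7)^7)^A)   [A ::= 7]
(((7^7)^7)^A) ⇒ (((7^7)^7)^7)   [A ::= 7]

E ⇒ A ⇒ (E) ⇒ (E^A) ⇒ (A^A) ⇒ ((E)^A) ⇒ ((E^A)^A) ⇒ ((A^A)^A) ⇒ (((E)^A)^A) ⇒ (((E^A)^A)^A) ⇒ (((A^A)^A)^A) ⇒ (((7^A)^A)^A) ⇒ (((7^7)^A)^A) ⇒ (((7^7)^7)^A) ⇒ (((7^7)^7)^7)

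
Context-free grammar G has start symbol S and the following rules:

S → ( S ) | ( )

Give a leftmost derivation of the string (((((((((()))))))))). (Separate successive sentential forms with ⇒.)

S ⇒ (S) ⇒ ((S)) ⇒ (((S))) ⇒ ((((S)))) ⇒ (((((S))))) ⇒ ((((((S)))))) ⇒ (((((((S))))))) ⇒ ((((((((S)))))))) ⇒ (((((((((S))))))))) ⇒ (((((((((())))))))))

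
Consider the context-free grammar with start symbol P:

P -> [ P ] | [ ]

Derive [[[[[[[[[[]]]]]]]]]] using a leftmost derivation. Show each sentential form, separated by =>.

P => [P] => [[P]] => [[[P]]] => [[[[P]]]] => [[[[[P]]]]] => [[[[[[P]]]]]] => [[[[[[[P]]]]]]] => [[[[[[[[P]]]]]]]] => [[[[[[[[[P]]]]]]]]] => [[[[[[[[[[]]]]]]]]]]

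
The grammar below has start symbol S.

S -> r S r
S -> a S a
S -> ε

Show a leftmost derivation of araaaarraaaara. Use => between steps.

S => aSa => arSra => araSara => araaSaara => araaaSaaara => araaaaSaaaara => araaaarSraaaara => araaaarraaaara

S => aSa   [S -> a S a]
aSa => arSra   [S -> r S r]
arSra => araSara   [S -> a S a]
araSara => araaSaara   [S -> a S a]
araaSaara => araaaSaaara   [S -> a S a]
araaaSaaara => araaaaSaaaara   [S -> a S a]
araaaaSaaaara => araaaarSraaaara   [S -> r S r]
araaaarSraaaara => araaaarraaaara   [S -> ε]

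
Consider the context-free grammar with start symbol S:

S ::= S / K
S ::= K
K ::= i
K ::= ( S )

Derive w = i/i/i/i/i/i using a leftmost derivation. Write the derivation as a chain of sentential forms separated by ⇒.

S ⇒ S/K   [S ::= S / K]
S/K ⇒ S/K/K   [S ::= S / K]
S/K/K ⇒ S/K/K/K   [S ::= S / K]
S/K/K/K ⇒ S/K/K/K/K   [S ::= S / K]
S/K/K/K/K ⇒ S/K/K/K/K/K   [S ::= S / K]
S/K/K/K/K/K ⇒ K/K/K/K/K/K   [S ::= K]
K/K/K/K/K/K ⇒ i/K/K/K/K/K   [K ::= i]
i/K/K/K/K/K ⇒ i/i/K/K/K/K   [K ::= i]
i/i/K/K/K/K ⇒ i/i/i/K/K/K   [K ::= i]
i/i/i/K/K/K ⇒ i/i/i/i/K/K   [K ::= i]
i/i/i/i/K/K ⇒ i/i/i/i/i/K   [K ::= i]
i/i/i/i/i/K ⇒ i/i/i/i/i/i   [K ::= i]

S⇒S/K⇒S/K/K⇒S/K/K/K⇒S/K/K/K/K⇒S/K/K/K/K/K⇒K/K/K/K/K/K⇒i/K/K/K/K/K⇒i/i/K/K/K/K⇒i/i/i/K/K/K⇒i/i/i/i/K/K⇒i/i/i/i/i/K⇒i/i/i/i/i/i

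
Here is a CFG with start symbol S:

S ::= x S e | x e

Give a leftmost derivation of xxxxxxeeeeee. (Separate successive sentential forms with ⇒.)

S⇒xSe⇒xxSee⇒xxxSeee⇒xxxxSeeee⇒xxxxxSeeeee⇒xxxxxxeeeeee

S ⇒ xSe   [S ::= x S e]
xSe ⇒ xxSee   [S ::= x S e]
xxSee ⇒ xxxSeee   [S ::= x S e]
xxxSeee ⇒ xxxxSeeee   [S ::= x S e]
xxxxSeeee ⇒ xxxxxSeeeee   [S ::= x S e]
xxxxxSeeeee ⇒ xxxxxxeeeeee   [S ::= x e]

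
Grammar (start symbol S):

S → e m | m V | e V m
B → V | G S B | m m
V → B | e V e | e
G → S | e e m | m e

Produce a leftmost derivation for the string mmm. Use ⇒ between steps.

S ⇒ mV ⇒ mB ⇒ mmm

S ⇒ mV   [S → m V]
mV ⇒ mB   [V → B]
mB ⇒ mmm   [B → m m]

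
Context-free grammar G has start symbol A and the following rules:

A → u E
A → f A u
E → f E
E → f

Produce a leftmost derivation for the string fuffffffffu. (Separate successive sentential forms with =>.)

A => fAu => fuEu => fufEu => fuffEu => fufffEu => fuffffEu => fufffffEu => fuffffffEu => fufffffffEu => fuffffffffu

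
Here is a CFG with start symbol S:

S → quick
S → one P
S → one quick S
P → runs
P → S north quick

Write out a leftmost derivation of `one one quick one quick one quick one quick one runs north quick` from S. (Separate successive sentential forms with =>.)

S => one P   [S → one P]
one P => one S north quick   [P → S north quick]
one S north quick => one one quick S north quick   [S → one quick S]
one one quick S north quick => one one quick one quick S north quick   [S → one quick S]
one one quick one quick S north quick => one one quick one quick one quick S north quick   [S → one quick S]
one one quick one quick one quick S north quick => one one quick one quick one quick one quick S north quick   [S → one quick S]
one one quick one quick one quick one quick S north quick => one one quick one quick one quick one quick one P north quick   [S → one P]
one one quick one quick one quick one quick one P north quick => one one quick one quick one quick one quick one runs north quick   [P → runs]

S => one P => one S north quick => one one quick S north quick => one one quick one quick S north quick => one one quick one quick one quick S north quick => one one quick one quick one quick one quick S north quick => one one quick one quick one quick one quick one P north quick => one one quick one quick one quick one quick one runs north quick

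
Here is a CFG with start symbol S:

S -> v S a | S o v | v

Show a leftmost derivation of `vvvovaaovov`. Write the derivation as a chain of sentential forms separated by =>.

S=>Sov=>Sovov=>vSaovov=>vvSaaovov=>vvSovaaovov=>vvvovaaovov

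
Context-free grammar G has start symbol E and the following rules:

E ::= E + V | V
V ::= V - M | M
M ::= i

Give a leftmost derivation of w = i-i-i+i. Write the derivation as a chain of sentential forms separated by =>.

E=>E+V=>V+V=>V-M+V=>V-M-M+V=>M-M-M+V=>i-M-M+V=>i-i-M+V=>i-i-i+V=>i-i-i+M=>i-i-i+i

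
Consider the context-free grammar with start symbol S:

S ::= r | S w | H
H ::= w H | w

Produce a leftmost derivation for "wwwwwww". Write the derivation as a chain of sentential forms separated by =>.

S => Sw => Sww => Hww => wHww => wwHww => wwwHww => wwwwHww => wwwwwww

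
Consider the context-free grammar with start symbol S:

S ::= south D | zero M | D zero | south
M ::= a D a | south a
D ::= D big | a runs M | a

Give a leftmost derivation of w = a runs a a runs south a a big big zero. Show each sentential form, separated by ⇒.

S ⇒ D zero ⇒ D big zero ⇒ D big big zero ⇒ a runs M big big zero ⇒ a runs a D a big big zero ⇒ a runs a a runs M a big big zero ⇒ a runs a a runs south a a big big zero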